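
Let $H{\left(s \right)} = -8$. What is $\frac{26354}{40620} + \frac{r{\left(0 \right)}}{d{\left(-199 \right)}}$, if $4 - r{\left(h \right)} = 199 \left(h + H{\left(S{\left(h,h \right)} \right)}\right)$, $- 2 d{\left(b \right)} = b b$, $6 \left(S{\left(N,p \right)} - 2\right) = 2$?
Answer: $\frac{456992857}{804296310} \approx 0.56819$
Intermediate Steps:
$S{\left(N,p \right)} = \frac{7}{3}$ ($S{\left(N,p \right)} = 2 + \frac{1}{6} \cdot 2 = 2 + \frac{1}{3} = \frac{7}{3}$)
$d{\left(b \right)} = - \frac{b^{2}}{2}$ ($d{\left(b \right)} = - \frac{b b}{2} = - \frac{b^{2}}{2}$)
$r{\left(h \right)} = 1596 - 199 h$ ($r{\left(h \right)} = 4 - 199 \left(h - 8\right) = 4 - 199 \left(-8 + h\right) = 4 - \left(-1592 + 199 h\right) = 1596 - 199 h$)
$\frac{26354}{40620} + \frac{r{\left(0 \right)}}{d{\left(-199 \right)}} = \frac{26354}{40620} + \frac{1596 - 0}{\left(- \frac{1}{2}\right) \left(-199\right)^{2}} = 26354 \cdot \frac{1}{40620} + \frac{1596 + 0}{\left(- \frac{1}{2}\right) 39601} = \frac{13177}{20310} + \frac{1596}{- \frac{39601}{2}} = \frac{13177}{20310} + 1596 \left(- \frac{2}{39601}\right) = \frac{13177}{20310} - \frac{3192}{39601} = \frac{456992857}{804296310}$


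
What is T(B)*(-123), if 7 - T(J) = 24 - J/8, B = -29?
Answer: 20295/8 ≈ 2536.9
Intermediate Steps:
T(J) = -17 + J/8 (T(J) = 7 - (24 - J/8) = 7 + (-24 + J/8) = -17 + J/8)
T(B)*(-123) = (-17 + (⅛)*(-29))*(-123) = (-17 - 29/8)*(-123) = -165/8*(-123) = 20295/8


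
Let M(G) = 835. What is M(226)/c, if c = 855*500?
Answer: 167/85500 ≈ 0.0019532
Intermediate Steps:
c = 427500
M(226)/c = 835/427500 = 835*(1/427500) = 167/85500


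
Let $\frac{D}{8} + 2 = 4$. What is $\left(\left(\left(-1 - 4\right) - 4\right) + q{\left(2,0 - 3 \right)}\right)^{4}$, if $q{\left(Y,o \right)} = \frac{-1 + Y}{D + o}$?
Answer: $\frac{181063936}{28561} \approx 6339.6$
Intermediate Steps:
$D = 16$ ($D = -16 + 8 \cdot 4 = -16 + 32 = 16$)
$q{\left(Y,o \right)} = \frac{-1 + Y}{16 + o}$
$\left(\left(\left(-1 - 4\right) - 4\right) + q{\left(2,0 - 3 \right)}\right)^{4} = \left(\left(\left(-1 - 4\right) - 4\right) + \frac{-1 + 2}{16 + \left(0 - 3\right)}\right)^{4} = \left(\left(\left(-1 - 4\right) - 4\right) + \frac{1}{16 - 3} \cdot 1\right)^{4} = \left(\left(-5 - 4\right) + \frac{1}{13} \cdot 1\right)^{4} = \left(-9 + \frac{1}{13} \cdot 1\right)^{4} = \left(-9 + \frac{1}{13}\right)^{4} = \left(- \frac{116}{13}\right)^{4} = \frac{181063936}{28561}$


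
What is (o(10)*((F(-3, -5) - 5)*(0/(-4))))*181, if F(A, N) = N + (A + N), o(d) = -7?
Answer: 0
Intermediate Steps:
F(A, N) = A + 2*N
(o(10)*((F(-3, -5) - 5)*(0/(-4))))*181 = -7*((-3 + 2*(-5)) - 5)*0/(-4)*181 = -7*((-3 - 10) - 5)*0*(-¼)*181 = -7*(-13 - 5)*0*181 = -(-126)*0*181 = -7*0*181 = 0*181 = 0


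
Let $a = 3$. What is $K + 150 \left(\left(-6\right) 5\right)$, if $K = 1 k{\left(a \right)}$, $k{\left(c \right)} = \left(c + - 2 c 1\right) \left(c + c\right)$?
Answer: $-4518$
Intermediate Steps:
$k{\left(c \right)} = - 2 c^{2}$ ($k{\left(c \right)} = \left(c - 2 c\right) 2 c = - c 2 c = - 2 c^{2}$)
$K = -18$ ($K = 1 \left(- 2 \cdot 3^{2}\right) = 1 \left(\left(-2\right) 9\right) = 1 \left(-18\right) = -18$)
$K + 150 \left(\left(-6\right) 5\right) = -18 + 150 \left(\left(-6\right) 5\right) = -18 + 150 \left(-30\right) = -18 - 4500 = -4518$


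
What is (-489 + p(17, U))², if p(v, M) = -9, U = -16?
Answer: 248004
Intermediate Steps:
(-489 + p(17, U))² = (-489 - 9)² = (-498)² = 248004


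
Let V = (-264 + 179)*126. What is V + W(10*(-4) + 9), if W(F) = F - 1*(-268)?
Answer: -10473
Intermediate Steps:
W(F) = 268 + F (W(F) = F + 268 = 268 + F)
V = -10710 (V = -85*126 = -10710)
V + W(10*(-4) + 9) = -10710 + (268 + (10*(-4) + 9)) = -10710 + (268 + (-40 + 9)) = -10710 + (268 - 31) = -10710 + 237 = -10473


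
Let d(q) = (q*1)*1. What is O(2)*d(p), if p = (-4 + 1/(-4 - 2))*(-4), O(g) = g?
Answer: 100/3 ≈ 33.333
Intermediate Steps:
p = 50/3 (p = (-4 + 1/(-6))*(-4) = (-4 - 1/6)*(-4) = -25/6*(-4) = 50/3 ≈ 16.667)
d(q) = q (d(q) = q*1 = q)
O(2)*d(p) = 2*(50/3) = 100/3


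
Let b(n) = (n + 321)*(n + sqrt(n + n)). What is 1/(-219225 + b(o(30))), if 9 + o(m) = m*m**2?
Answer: 245652989/181022750473382427 - 9104*sqrt(5998)/60340916824460809 ≈ 1.3453e-9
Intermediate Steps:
o(m) = -9 + m**3 (o(m) = -9 + m*m**2 = -9 + m**3)
b(n) = (321 + n)*(n + sqrt(2)*sqrt(n)) (b(n) = (321 + n)*(n + sqrt(2*n)) = (321 + n)*(n + sqrt(2)*sqrt(n)))
1/(-219225 + b(o(30))) = 1/(-219225 + ((-9 + 30**3)**2 + 321*(-9 + 30**3) + sqrt(2)*(-9 + 30**3)**(3/2) + 321*sqrt(2)*sqrt(-9 + 30**3))) = 1/(-219225 + ((-9 + 27000)**2 + 321*(-9 + 27000) + sqrt(2)*(-9 + 27000)**(3/2) + 321*sqrt(2)*sqrt(-9 + 27000))) = 1/(-219225 + (26991**2 + 321*26991 + sqrt(2)*26991**(3/2) + 321*sqrt(2)*sqrt(26991))) = 1/(-219225 + (728514081 + 8664111 + sqrt(2)*(80973*sqrt(2999)) + 321*sqrt(2)*(3*sqrt(2999)))) = 1/(-219225 + (728514081 + 8664111 + 80973*sqrt(5998) + 963*sqrt(5998))) = 1/(-219225 + (737178192 + 81936*sqrt(5998))) = 1/(736958967 + 81936*sqrt(5998))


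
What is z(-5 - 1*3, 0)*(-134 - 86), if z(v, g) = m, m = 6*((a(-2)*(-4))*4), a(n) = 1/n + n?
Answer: -52800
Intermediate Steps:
a(n) = n + 1/n (a(n) = 1/n + n = n + 1/n)
m = 240 (m = 6*(((-2 + 1/(-2))*(-4))*4) = 6*(((-2 - ½)*(-4))*4) = 6*(-5/2*(-4)*4) = 6*(10*4) = 6*40 = 240)
z(v, g) = 240
z(-5 - 1*3, 0)*(-134 - 86) = 240*(-134 - 86) = 240*(-220) = -52800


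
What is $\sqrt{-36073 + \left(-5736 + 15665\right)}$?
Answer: $4 i \sqrt{1634} \approx 161.69 i$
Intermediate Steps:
$\sqrt{-36073 + \left(-5736 + 15665\right)} = \sqrt{-36073 + 9929} = \sqrt{-26144} = 4 i \sqrt{1634}$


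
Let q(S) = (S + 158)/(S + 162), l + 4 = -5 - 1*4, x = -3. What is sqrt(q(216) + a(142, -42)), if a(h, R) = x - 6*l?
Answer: sqrt(301602)/63 ≈ 8.7172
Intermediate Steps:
l = -13 (l = -4 + (-5 - 1*4) = -4 + (-5 - 4) = -4 - 9 = -13)
a(h, R) = 75 (a(h, R) = -3 - 6*(-13) = -3 + 78 = 75)
q(S) = (158 + S)/(162 + S)
sqrt(q(216) + a(142, -42)) = sqrt((158 + 216)/(162 + 216) + 75) = sqrt(374/378 + 75) = sqrt((1/378)*374 + 75) = sqrt(187/189 + 75) = sqrt(14362/189) = sqrt(301602)/63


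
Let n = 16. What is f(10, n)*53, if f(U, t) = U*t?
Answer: 8480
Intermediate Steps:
f(10, n)*53 = (10*16)*53 = 160*53 = 8480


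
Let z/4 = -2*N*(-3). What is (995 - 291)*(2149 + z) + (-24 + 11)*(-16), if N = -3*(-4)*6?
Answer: 2729616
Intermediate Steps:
N = 72 (N = 12*6 = 72)
z = 1728 (z = 4*(-2*72*(-3)) = 4*(-144*(-3)) = 4*432 = 1728)
(995 - 291)*(2149 + z) + (-24 + 11)*(-16) = (995 - 291)*(2149 + 1728) + (-24 + 11)*(-16) = 704*3877 - 13*(-16) = 2729408 + 208 = 2729616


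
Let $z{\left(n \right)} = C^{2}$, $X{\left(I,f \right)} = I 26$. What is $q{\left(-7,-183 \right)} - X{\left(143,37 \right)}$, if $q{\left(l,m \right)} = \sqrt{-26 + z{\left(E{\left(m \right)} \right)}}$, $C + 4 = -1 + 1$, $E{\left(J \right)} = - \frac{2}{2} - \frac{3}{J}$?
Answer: $-3718 + i \sqrt{10} \approx -3718.0 + 3.1623 i$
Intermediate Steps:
$E{\left(J \right)} = -1 - \frac{3}{J}$ ($E{\left(J \right)} = \left(-2\right) \frac{1}{2} - \frac{3}{J} = -1 - \frac{3}{J}$)
$X{\left(I,f \right)} = 26 I$
$C = -4$ ($C = -4 + \left(-1 + 1\right) = -4 + 0 = -4$)
$z{\left(n \right)} = 16$ ($z{\left(n \right)} = \left(-4\right)^{2} = 16$)
$q{\left(l,m \right)} = i \sqrt{10}$ ($q{\left(l,m \right)} = \sqrt{-26 + 16} = \sqrt{-10} = i \sqrt{10}$)
$q{\left(-7,-183 \right)} - X{\left(143,37 \right)} = i \sqrt{10} - 26 \cdot 143 = i \sqrt{10} - 3718 = -3718 + i \sqrt{10}$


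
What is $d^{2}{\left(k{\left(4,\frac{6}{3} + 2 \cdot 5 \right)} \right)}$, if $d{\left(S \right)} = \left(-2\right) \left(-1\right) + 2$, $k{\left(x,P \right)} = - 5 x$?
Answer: $16$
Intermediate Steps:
$d{\left(S \right)} = 4$ ($d{\left(S \right)} = 2 + 2 = 4$)
$d^{2}{\left(k{\left(4,\frac{6}{3} + 2 \cdot 5 \right)} \right)} = 4^{2} = 16$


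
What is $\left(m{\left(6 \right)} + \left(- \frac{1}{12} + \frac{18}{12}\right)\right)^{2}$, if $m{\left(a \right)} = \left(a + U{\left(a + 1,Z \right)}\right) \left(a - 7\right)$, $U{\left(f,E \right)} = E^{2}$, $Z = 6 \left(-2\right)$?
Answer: $\frac{3179089}{144} \approx 22077.0$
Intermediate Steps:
$Z = -12$
$m{\left(a \right)} = \left(-7 + a\right) \left(144 + a\right)$ ($m{\left(a \right)} = \left(a + \left(-12\right)^{2}\right) \left(a - 7\right) = \left(a + 144\right) \left(-7 + a\right) = \left(144 + a\right) \left(-7 + a\right) = \left(-7 + a\right) \left(144 + a\right)$)
$\left(m{\left(6 \right)} + \left(- \frac{1}{12} + \frac{18}{12}\right)\right)^{2} = \left(\left(-1008 + 6^{2} + 137 \cdot 6\right) + \left(- \frac{1}{12} + \frac{18}{12}\right)\right)^{2} = \left(\left(-1008 + 36 + 822\right) + \left(\left(-1\right) \frac{1}{12} + 18 \cdot \frac{1}{12}\right)\right)^{2} = \left(-150 + \left(- \frac{1}{12} + \frac{3}{2}\right)\right)^{2} = \left(-150 + \frac{17}{12}\right)^{2} = \left(- \frac{1783}{12}\right)^{2} = \frac{3179089}{144}$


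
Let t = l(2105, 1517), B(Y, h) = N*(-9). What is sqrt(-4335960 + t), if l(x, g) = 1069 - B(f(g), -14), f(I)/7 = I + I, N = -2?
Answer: I*sqrt(4334909) ≈ 2082.0*I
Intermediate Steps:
f(I) = 14*I (f(I) = 7*(I + I) = 7*(2*I) = 14*I)
B(Y, h) = 18 (B(Y, h) = -2*(-9) = 18)
l(x, g) = 1051 (l(x, g) = 1069 - 1*18 = 1069 - 18 = 1051)
t = 1051
sqrt(-4335960 + t) = sqrt(-4335960 + 1051) = sqrt(-4334909) = I*sqrt(4334909)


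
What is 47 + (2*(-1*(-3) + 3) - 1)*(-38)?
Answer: -371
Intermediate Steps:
47 + (2*(-1*(-3) + 3) - 1)*(-38) = 47 + (2*(3 + 3) - 1)*(-38) = 47 + (2*6 - 1)*(-38) = 47 + (12 - 1)*(-38) = 47 + 11*(-38) = 47 - 418 = -371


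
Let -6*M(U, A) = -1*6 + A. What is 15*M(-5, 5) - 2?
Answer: 1/2 ≈ 0.50000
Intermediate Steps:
M(U, A) = 1 - A/6 (M(U, A) = -(-1*6 + A)/6 = -(-6 + A)/6 = 1 - A/6)
15*M(-5, 5) - 2 = 15*(1 - 1/6*5) - 2 = 15*(1 - 5/6) - 2 = 15*(1/6) - 2 = 5/2 - 2 = 1/2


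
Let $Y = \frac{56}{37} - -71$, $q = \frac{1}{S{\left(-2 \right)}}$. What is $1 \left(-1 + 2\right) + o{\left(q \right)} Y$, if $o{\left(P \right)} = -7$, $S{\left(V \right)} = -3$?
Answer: $- \frac{18744}{37} \approx -506.59$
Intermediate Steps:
$q = - \frac{1}{3}$ ($q = \frac{1}{-3} = - \frac{1}{3} \approx -0.33333$)
$Y = \frac{2683}{37}$ ($Y = 56 \cdot \frac{1}{37} + 71 = \frac{56}{37} + 71 = \frac{2683}{37} \approx 72.514$)
$1 \left(-1 + 2\right) + o{\left(q \right)} Y = 1 \left(-1 + 2\right) - \frac{18781}{37} = 1 \cdot 1 - \frac{18781}{37} = 1 - \frac{18781}{37} = - \frac{18744}{37}$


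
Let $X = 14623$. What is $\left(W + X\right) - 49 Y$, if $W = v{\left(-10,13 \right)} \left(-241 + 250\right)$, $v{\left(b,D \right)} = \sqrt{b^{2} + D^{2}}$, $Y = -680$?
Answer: $47943 + 9 \sqrt{269} \approx 48091.0$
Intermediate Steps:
$v{\left(b,D \right)} = \sqrt{D^{2} + b^{2}}$
$W = 9 \sqrt{269}$ ($W = \sqrt{13^{2} + \left(-10\right)^{2}} \left(-241 + 250\right) = \sqrt{169 + 100} \cdot 9 = \sqrt{269} \cdot 9 = 9 \sqrt{269} \approx 147.61$)
$\left(W + X\right) - 49 Y = \left(9 \sqrt{269} + 14623\right) - -33320 = \left(14623 + 9 \sqrt{269}\right) + 33320 = 47943 + 9 \sqrt{269}$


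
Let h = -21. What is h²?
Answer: 441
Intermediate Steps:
h² = (-21)² = 441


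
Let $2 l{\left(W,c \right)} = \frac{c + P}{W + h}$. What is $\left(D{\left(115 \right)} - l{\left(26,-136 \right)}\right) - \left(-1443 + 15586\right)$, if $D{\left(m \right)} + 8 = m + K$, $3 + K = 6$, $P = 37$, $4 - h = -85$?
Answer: $- \frac{3227491}{230} \approx -14033.0$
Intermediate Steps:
$h = 89$ ($h = 4 - -85 = 4 + 85 = 89$)
$K = 3$ ($K = -3 + 6 = 3$)
$l{\left(W,c \right)} = \frac{37 + c}{2 \left(89 + W\right)}$ ($l{\left(W,c \right)} = \frac{\left(c + 37\right) \frac{1}{W + 89}}{2} = \frac{\left(37 + c\right) \frac{1}{89 + W}}{2} = \frac{\frac{1}{89 + W} \left(37 + c\right)}{2} = \frac{37 + c}{2 \left(89 + W\right)}$)
$D{\left(m \right)} = -5 + m$ ($D{\left(m \right)} = -8 + \left(m + 3\right) = -8 + \left(3 + m\right) = -5 + m$)
$\left(D{\left(115 \right)} - l{\left(26,-136 \right)}\right) - \left(-1443 + 15586\right) = \left(\left(-5 + 115\right) - \frac{37 - 136}{2 \left(89 + 26\right)}\right) - \left(-1443 + 15586\right) = \left(110 - \frac{1}{2} \cdot \frac{1}{115} \left(-99\right)\right) - 14143 = \left(110 - - \frac{99}{230}\right) - 14143 = \left(110 + \frac{99}{230}\right) - 14143 = \frac{25399}{230} - 14143 = - \frac{3227491}{230}$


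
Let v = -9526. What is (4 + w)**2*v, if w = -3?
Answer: -9526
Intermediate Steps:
(4 + w)**2*v = (4 - 3)**2*(-9526) = 1**2*(-9526) = 1*(-9526) = -9526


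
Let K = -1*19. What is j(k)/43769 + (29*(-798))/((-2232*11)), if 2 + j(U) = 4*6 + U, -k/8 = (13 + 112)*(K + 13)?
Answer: 17587187/16282068 ≈ 1.0802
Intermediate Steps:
K = -19
k = 6000 (k = -8*(13 + 112)*(-19 + 13) = -1000*(-6) = -8*(-750) = 6000)
j(U) = 22 + U (j(U) = -2 + (4*6 + U) = -2 + (24 + U) = 22 + U)
j(k)/43769 + (29*(-798))/((-2232*11)) = (22 + 6000)/43769 + (29*(-798))/((-2232*11)) = 6022*(1/43769) - 23142/(-24552) = 6022/43769 - 23142*(-1/24552) = 6022/43769 + 3857/4092 = 17587187/16282068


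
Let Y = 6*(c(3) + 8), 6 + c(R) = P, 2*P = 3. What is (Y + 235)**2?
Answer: 65536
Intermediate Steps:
P = 3/2 (P = (1/2)*3 = 3/2 ≈ 1.5000)
c(R) = -9/2 (c(R) = -6 + 3/2 = -9/2)
Y = 21 (Y = 6*(-9/2 + 8) = 6*(7/2) = 21)
(Y + 235)**2 = (21 + 235)**2 = 256**2 = 65536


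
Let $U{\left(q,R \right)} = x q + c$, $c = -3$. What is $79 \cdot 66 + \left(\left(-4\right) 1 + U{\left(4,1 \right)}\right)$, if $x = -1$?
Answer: $5203$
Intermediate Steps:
$U{\left(q,R \right)} = -3 - q$ ($U{\left(q,R \right)} = - q - 3 = -3 - q$)
$79 \cdot 66 + \left(\left(-4\right) 1 + U{\left(4,1 \right)}\right) = 79 \cdot 66 - 11 = 5214 - 11 = 5203$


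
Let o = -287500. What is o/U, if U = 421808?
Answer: -71875/105452 ≈ -0.68159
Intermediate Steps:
o/U = -287500/421808 = -287500*1/421808 = -71875/105452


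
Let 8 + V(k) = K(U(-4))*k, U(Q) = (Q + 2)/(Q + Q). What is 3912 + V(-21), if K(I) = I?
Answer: 15595/4 ≈ 3898.8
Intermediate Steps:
U(Q) = (2 + Q)/(2*Q) (U(Q) = (2 + Q)/((2*Q)) = (2 + Q)*(1/(2*Q)) = (2 + Q)/(2*Q))
V(k) = -8 + k/4 (V(k) = -8 + ((½)*(2 - 4)/(-4))*k = -8 + ((½)*(-¼)*(-2))*k = -8 + k/4)
3912 + V(-21) = 3912 + (-8 + (¼)*(-21)) = 3912 + (-8 - 21/4) = 3912 - 53/4 = 15595/4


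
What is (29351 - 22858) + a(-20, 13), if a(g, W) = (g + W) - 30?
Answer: 6456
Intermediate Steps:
a(g, W) = -30 + W + g (a(g, W) = (W + g) - 30 = -30 + W + g)
(29351 - 22858) + a(-20, 13) = (29351 - 22858) + (-30 + 13 - 20) = 6493 - 37 = 6456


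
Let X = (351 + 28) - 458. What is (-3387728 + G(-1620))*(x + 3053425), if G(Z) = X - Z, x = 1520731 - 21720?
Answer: -15415399601532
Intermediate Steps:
x = 1499011
X = -79 (X = 379 - 458 = -79)
G(Z) = -79 - Z
(-3387728 + G(-1620))*(x + 3053425) = (-3387728 + (-79 - 1*(-1620)))*(1499011 + 3053425) = (-3387728 + (-79 + 1620))*4552436 = (-3387728 + 1541)*4552436 = -3386187*4552436 = -15415399601532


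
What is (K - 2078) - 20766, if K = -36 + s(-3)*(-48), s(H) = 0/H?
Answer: -22880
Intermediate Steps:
s(H) = 0
K = -36 (K = -36 + 0*(-48) = -36 + 0 = -36)
(K - 2078) - 20766 = (-36 - 2078) - 20766 = -2114 - 20766 = -22880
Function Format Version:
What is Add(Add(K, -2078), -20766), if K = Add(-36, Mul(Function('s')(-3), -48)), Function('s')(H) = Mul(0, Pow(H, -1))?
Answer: -22880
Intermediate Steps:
Function('s')(H) = 0
K = -36 (K = Add(-36, Mul(0, -48)) = Add(-36, 0) = -36)
Add(Add(K, -2078), -20766) = Add(Add(-36, -2078), -20766) = Add(-2114, -20766) = -22880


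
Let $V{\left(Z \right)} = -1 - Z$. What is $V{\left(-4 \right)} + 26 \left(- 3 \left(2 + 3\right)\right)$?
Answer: $-387$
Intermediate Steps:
$V{\left(-4 \right)} + 26 \left(- 3 \left(2 + 3\right)\right) = \left(-1 - -4\right) + 26 \left(- 3 \left(2 + 3\right)\right) = \left(-1 + 4\right) + 26 \left(\left(-3\right) 5\right) = 3 + 26 \left(-15\right) = 3 - 390 = -387$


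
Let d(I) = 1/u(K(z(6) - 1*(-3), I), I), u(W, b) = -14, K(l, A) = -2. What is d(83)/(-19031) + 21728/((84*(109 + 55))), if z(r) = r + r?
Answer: 51688319/32771382 ≈ 1.5772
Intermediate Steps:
z(r) = 2*r
d(I) = -1/14 (d(I) = 1/(-14) = -1/14)
d(83)/(-19031) + 21728/((84*(109 + 55))) = -1/14/(-19031) + 21728/((84*(109 + 55))) = -1/14*(-1/19031) + 21728/((84*164)) = 1/266434 + 21728/13776 = 1/266434 + 21728*(1/13776) = 1/266434 + 194/123 = 51688319/32771382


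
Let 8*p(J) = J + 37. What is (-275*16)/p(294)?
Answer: -35200/331 ≈ -106.34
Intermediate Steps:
p(J) = 37/8 + J/8 (p(J) = (J + 37)/8 = (37 + J)/8 = 37/8 + J/8)
(-275*16)/p(294) = (-275*16)/(37/8 + (⅛)*294) = -4400/(37/8 + 147/4) = -4400/331/8 = -4400*8/331 = -35200/331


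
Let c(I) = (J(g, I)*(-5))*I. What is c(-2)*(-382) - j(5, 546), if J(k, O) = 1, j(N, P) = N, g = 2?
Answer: -3825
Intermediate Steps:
c(I) = -5*I (c(I) = (1*(-5))*I = -5*I)
c(-2)*(-382) - j(5, 546) = -5*(-2)*(-382) - 1*5 = 10*(-382) - 5 = -3820 - 5 = -3825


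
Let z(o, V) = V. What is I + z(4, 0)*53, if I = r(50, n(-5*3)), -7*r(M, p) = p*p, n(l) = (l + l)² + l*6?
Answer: -656100/7 ≈ -93729.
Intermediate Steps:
n(l) = 4*l² + 6*l (n(l) = (2*l)² + 6*l = 4*l² + 6*l)
r(M, p) = -p²/7 (r(M, p) = -p*p/7 = -p²/7)
I = -656100/7 (I = -900*(3 + 2*(-5*3))²/7 = -900*(3 + 2*(-15))²/7 = -900*(3 - 30)²/7 = -(2*(-15)*(-27))²/7 = -⅐*810² = -⅐*656100 = -656100/7 ≈ -93729.)
I + z(4, 0)*53 = -656100/7 + 0*53 = -656100/7 + 0 = -656100/7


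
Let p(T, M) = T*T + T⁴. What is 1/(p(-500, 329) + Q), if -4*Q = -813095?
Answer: 4/250001813095 ≈ 1.6000e-11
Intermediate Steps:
Q = 813095/4 (Q = -¼*(-813095) = 813095/4 ≈ 2.0327e+5)
p(T, M) = T² + T⁴
1/(p(-500, 329) + Q) = 1/(((-500)² + (-500)⁴) + 813095/4) = 1/((250000 + 62500000000) + 813095/4) = 1/(62500250000 + 813095/4) = 1/(250001813095/4) = 4/250001813095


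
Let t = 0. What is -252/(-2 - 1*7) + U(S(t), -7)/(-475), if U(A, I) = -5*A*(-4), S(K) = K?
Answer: 28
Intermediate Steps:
U(A, I) = 20*A
-252/(-2 - 1*7) + U(S(t), -7)/(-475) = -252/(-2 - 1*7) + (20*0)/(-475) = -252/(-2 - 7) + 0*(-1/475) = -252/(-9) + 0 = -252*(-⅑) + 0 = 28 + 0 = 28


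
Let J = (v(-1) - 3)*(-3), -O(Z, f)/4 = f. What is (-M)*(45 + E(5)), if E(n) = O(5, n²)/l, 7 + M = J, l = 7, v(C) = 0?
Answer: -430/7 ≈ -61.429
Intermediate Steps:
O(Z, f) = -4*f
J = 9 (J = (0 - 3)*(-3) = -3*(-3) = 9)
M = 2 (M = -7 + 9 = 2)
E(n) = -4*n²/7
(-M)*(45 + E(5)) = (-1*2)*(45 - 4/7*5²) = -2*(45 - 4/7*25) = -2*(45 - 100/7) = -2*215/7 = -430/7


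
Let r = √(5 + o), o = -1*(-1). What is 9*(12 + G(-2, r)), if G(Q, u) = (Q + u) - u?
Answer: 90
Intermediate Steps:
o = 1
r = √6 (r = √(5 + 1) = √6 ≈ 2.4495)
G(Q, u) = Q
9*(12 + G(-2, r)) = 9*(12 - 2) = 9*10 = 90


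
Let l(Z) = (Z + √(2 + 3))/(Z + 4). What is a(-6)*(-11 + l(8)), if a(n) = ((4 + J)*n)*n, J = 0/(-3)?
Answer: -1488 + 12*√5 ≈ -1461.2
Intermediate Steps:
J = 0 (J = 0*(-⅓) = 0)
l(Z) = (Z + √5)/(4 + Z)
a(n) = 4*n² (a(n) = ((4 + 0)*n)*n = (4*n)*n = 4*n²)
a(-6)*(-11 + l(8)) = (4*(-6)²)*(-11 + (8 + √5)/(4 + 8)) = (4*36)*(-11 + (8 + √5)/12) = 144*(-11 + (8 + √5)/12) = 144*(-11 + (⅔ + √5/12)) = 144*(-31/3 + √5/12) = -1488 + 12*√5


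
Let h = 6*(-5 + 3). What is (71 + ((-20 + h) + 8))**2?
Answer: 2209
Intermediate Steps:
h = -12 (h = 6*(-2) = -12)
(71 + ((-20 + h) + 8))**2 = (71 + ((-20 - 12) + 8))**2 = (71 + (-32 + 8))**2 = (71 - 24)**2 = 47**2 = 2209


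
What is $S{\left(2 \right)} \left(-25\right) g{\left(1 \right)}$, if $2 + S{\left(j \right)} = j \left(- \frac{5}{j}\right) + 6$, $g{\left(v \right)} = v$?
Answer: $25$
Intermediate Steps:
$S{\left(j \right)} = -1$ ($S{\left(j \right)} = -2 + \left(j \left(- \frac{5}{j}\right) + 6\right) = -2 + \left(-5 + 6\right) = -2 + 1 = -1$)
$S{\left(2 \right)} \left(-25\right) g{\left(1 \right)} = \left(-1\right) \left(-25\right) 1 = 25 \cdot 1 = 25$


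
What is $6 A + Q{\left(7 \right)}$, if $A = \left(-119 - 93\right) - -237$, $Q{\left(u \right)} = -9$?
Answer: $141$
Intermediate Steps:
$A = 25$ ($A = -212 + 237 = 25$)
$6 A + Q{\left(7 \right)} = 6 \cdot 25 - 9 = 150 - 9 = 141$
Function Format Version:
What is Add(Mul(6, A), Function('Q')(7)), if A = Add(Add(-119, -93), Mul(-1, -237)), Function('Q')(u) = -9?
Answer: 141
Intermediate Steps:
A = 25 (A = Add(-212, 237) = 25)
Add(Mul(6, A), Function('Q')(7)) = Add(Mul(6, 25), -9) = Add(150, -9) = 141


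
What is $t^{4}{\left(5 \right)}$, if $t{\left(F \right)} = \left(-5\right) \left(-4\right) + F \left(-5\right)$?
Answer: $625$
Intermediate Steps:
$t{\left(F \right)} = 20 - 5 F$
$t^{4}{\left(5 \right)} = \left(20 - 25\right)^{4} = \left(-5\right)^{4} = 625$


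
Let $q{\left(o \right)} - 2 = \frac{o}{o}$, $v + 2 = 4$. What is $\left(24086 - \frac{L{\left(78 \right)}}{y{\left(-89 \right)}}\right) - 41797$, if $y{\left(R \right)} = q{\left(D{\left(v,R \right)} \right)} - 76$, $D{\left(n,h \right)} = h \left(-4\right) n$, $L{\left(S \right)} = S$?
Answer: $- \frac{1292825}{73} \approx -17710.0$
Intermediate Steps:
$v = 2$ ($v = -2 + 4 = 2$)
$D{\left(n,h \right)} = - 4 h n$
$q{\left(o \right)} = 3$ ($q{\left(o \right)} = 2 + \frac{o}{o} = 2 + 1 = 3$)
$y{\left(R \right)} = -73$ ($y{\left(R \right)} = 3 - 76 = -73$)
$\left(24086 - \frac{L{\left(78 \right)}}{y{\left(-89 \right)}}\right) - 41797 = \left(24086 - \frac{78}{-73}\right) - 41797 = \left(24086 - 78 \left(- \frac{1}{73}\right)\right) - 41797 = \left(24086 - - \frac{78}{73}\right) - 41797 = \left(24086 + \frac{78}{73}\right) - 41797 = \frac{1758356}{73} - 41797 = - \frac{1292825}{73}$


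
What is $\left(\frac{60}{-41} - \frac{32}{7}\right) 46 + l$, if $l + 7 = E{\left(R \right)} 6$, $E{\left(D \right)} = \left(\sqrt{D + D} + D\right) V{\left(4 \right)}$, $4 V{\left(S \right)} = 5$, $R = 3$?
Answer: $- \frac{150447}{574} + \frac{15 \sqrt{6}}{2} \approx -243.73$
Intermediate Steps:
$V{\left(S \right)} = \frac{5}{4}$ ($V{\left(S \right)} = \frac{1}{4} \cdot 5 = \frac{5}{4}$)
$E{\left(D \right)} = \frac{5 D}{4} + \frac{5 \sqrt{2} \sqrt{D}}{4}$ ($E{\left(D \right)} = \left(\sqrt{D + D} + D\right) \frac{5}{4} = \left(\sqrt{2 D} + D\right) \frac{5}{4} = \left(\sqrt{2} \sqrt{D} + D\right) \frac{5}{4} = \left(D + \sqrt{2} \sqrt{D}\right) \frac{5}{4} = \frac{5 D}{4} + \frac{5 \sqrt{2} \sqrt{D}}{4}$)
$l = \frac{31}{2} + \frac{15 \sqrt{6}}{2}$ ($l = -7 + \left(\frac{5}{4} \cdot 3 + \frac{5 \sqrt{2} \sqrt{3}}{4}\right) 6 = -7 + \left(\frac{15}{4} + \frac{5 \sqrt{6}}{4}\right) 6 = -7 + \left(\frac{45}{2} + \frac{15 \sqrt{6}}{2}\right) = \frac{31}{2} + \frac{15 \sqrt{6}}{2} \approx 33.871$)
$\left(\frac{60}{-41} - \frac{32}{7}\right) 46 + l = \left(\frac{60}{-41} - \frac{32}{7}\right) 46 + \left(\frac{31}{2} + \frac{15 \sqrt{6}}{2}\right) = \left(60 \left(- \frac{1}{41}\right) - \frac{32}{7}\right) 46 + \left(\frac{31}{2} + \frac{15 \sqrt{6}}{2}\right) = \left(- \frac{60}{41} - \frac{32}{7}\right) 46 + \left(\frac{31}{2} + \frac{15 \sqrt{6}}{2}\right) = \left(- \frac{1732}{287}\right) 46 + \left(\frac{31}{2} + \frac{15 \sqrt{6}}{2}\right) = - \frac{79672}{287} + \left(\frac{31}{2} + \frac{15 \sqrt{6}}{2}\right) = - \frac{150447}{574} + \frac{15 \sqrt{6}}{2}$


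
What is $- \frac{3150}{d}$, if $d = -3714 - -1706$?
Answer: $\frac{1575}{1004} \approx 1.5687$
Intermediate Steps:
$d = -2008$ ($d = -3714 + 1706 = -2008$)
$- \frac{3150}{d} = - \frac{3150}{-2008} = \left(-3150\right) \left(- \frac{1}{2008}\right) = \frac{1575}{1004}$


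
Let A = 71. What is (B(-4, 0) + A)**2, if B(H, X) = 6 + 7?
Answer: 7056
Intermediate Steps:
B(H, X) = 13
(B(-4, 0) + A)**2 = (13 + 71)**2 = 84**2 = 7056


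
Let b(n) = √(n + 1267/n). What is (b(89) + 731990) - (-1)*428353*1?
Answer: 1160343 + 2*√204433/89 ≈ 1.1604e+6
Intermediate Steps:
(b(89) + 731990) - (-1)*428353*1 = (√(89 + 1267/89) + 731990) - (-1)*428353*1 = (√(89 + 1267*(1/89)) + 731990) - (-1)*428353 = (√(89 + 1267/89) + 731990) - 1*(-428353) = (√(9188/89) + 731990) + 428353 = (2*√204433/89 + 731990) + 428353 = (731990 + 2*√204433/89) + 428353 = 1160343 + 2*√204433/89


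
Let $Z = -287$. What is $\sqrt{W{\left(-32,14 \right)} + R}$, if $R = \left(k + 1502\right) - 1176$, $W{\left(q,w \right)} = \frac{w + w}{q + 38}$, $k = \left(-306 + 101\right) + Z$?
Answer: $\frac{22 i \sqrt{3}}{3} \approx 12.702 i$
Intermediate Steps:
$k = -492$ ($k = \left(-306 + 101\right) - 287 = -205 - 287 = -492$)
$W{\left(q,w \right)} = \frac{2 w}{38 + q}$
$R = -166$ ($R = \left(-492 + 1502\right) - 1176 = 1010 - 1176 = -166$)
$\sqrt{W{\left(-32,14 \right)} + R} = \sqrt{2 \cdot 14 \frac{1}{38 - 32} - 166} = \sqrt{2 \cdot 14 \cdot \frac{1}{6} - 166} = \sqrt{\frac{14}{3} - 166} = \sqrt{- \frac{484}{3}} = \frac{22 i \sqrt{3}}{3}$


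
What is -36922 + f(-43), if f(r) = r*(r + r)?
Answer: -33224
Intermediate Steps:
f(r) = 2*r² (f(r) = r*(2*r) = 2*r²)
-36922 + f(-43) = -36922 + 2*(-43)² = -36922 + 2*1849 = -36922 + 3698 = -33224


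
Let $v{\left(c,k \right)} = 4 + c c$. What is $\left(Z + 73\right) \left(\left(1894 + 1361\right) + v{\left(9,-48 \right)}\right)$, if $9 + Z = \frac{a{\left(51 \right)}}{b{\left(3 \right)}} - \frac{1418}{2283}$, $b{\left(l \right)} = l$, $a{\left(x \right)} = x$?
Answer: $\frac{612906700}{2283} \approx 2.6847 \cdot 10^{5}$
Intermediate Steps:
$Z = \frac{16846}{2283}$ ($Z = -9 + \left(\frac{51}{3} - \frac{1418}{2283}\right) = -9 + \left(51 \cdot \frac{1}{3} - \frac{1418}{2283}\right) = -9 + \left(17 - \frac{1418}{2283}\right) = -9 + \frac{37393}{2283} = \frac{16846}{2283} \approx 7.3789$)
$v{\left(c,k \right)} = 4 + c^{2}$
$\left(Z + 73\right) \left(\left(1894 + 1361\right) + v{\left(9,-48 \right)}\right) = \left(\frac{16846}{2283} + 73\right) \left(\left(1894 + 1361\right) + \left(4 + 9^{2}\right)\right) = \frac{183505 \left(3255 + \left(4 + 81\right)\right)}{2283} = \frac{183505 \left(3255 + 85\right)}{2283} = \frac{183505}{2283} \cdot 3340 = \frac{612906700}{2283}$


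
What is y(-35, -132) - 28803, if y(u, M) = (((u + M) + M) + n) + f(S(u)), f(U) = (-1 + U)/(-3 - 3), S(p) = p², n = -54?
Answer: -29360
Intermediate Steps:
f(U) = ⅙ - U/6 (f(U) = (-1 + U)/(-6) = (-1 + U)*(-⅙) = ⅙ - U/6)
y(u, M) = -323/6 + u + 2*M - u²/6 (y(u, M) = (((u + M) + M) - 54) + (⅙ - u²/6) = (((M + u) + M) - 54) + (⅙ - u²/6) = ((u + 2*M) - 54) + (⅙ - u²/6) = (-54 + u + 2*M) + (⅙ - u²/6) = -323/6 + u + 2*M - u²/6)
y(-35, -132) - 28803 = (-323/6 - 35 + 2*(-132) - ⅙*(-35)²) - 28803 = (-323/6 - 35 - 264 - ⅙*1225) - 28803 = (-323/6 - 35 - 264 - 1225/6) - 28803 = -557 - 28803 = -29360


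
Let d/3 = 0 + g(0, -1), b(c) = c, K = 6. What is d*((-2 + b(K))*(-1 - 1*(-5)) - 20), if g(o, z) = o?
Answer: 0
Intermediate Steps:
d = 0 (d = 3*(0 + 0) = 3*0 = 0)
d*((-2 + b(K))*(-1 - 1*(-5)) - 20) = 0*((-2 + 6)*(-1 - 1*(-5)) - 20) = 0*(4*(-1 + 5) - 20) = 0*(4*4 - 20) = 0*(16 - 20) = 0*(-4) = 0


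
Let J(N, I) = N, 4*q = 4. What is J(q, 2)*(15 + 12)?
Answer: 27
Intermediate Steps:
q = 1 (q = (¼)*4 = 1)
J(q, 2)*(15 + 12) = 1*(15 + 12) = 1*27 = 27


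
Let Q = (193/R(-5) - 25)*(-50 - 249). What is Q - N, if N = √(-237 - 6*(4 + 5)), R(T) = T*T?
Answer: 129168/25 - I*√291 ≈ 5166.7 - 17.059*I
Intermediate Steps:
R(T) = T²
Q = 129168/25 (Q = (193/((-5)²) - 25)*(-50 - 249) = (193/25 - 25)*(-299) = -432/25*(-299) = 129168/25 ≈ 5166.7)
N = I*√291 (N = √(-237 - 6*9) = √(-237 - 54) = √(-291) = I*√291 ≈ 17.059*I)
Q - N = 129168/25 - I*√291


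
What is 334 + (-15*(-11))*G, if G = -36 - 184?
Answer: -35966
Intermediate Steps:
G = -220
334 + (-15*(-11))*G = 334 - 15*(-11)*(-220) = 334 + 165*(-220) = 334 - 36300 = -35966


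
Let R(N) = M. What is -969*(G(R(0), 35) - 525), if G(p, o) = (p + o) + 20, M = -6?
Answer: 461244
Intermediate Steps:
R(N) = -6
G(p, o) = 20 + o + p (G(p, o) = (o + p) + 20 = 20 + o + p)
-969*(G(R(0), 35) - 525) = -969*((20 + 35 - 6) - 525) = -969*(49 - 525) = -969*(-476) = 461244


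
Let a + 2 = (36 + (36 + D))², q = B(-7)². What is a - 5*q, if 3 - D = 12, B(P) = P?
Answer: 3722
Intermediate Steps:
D = -9 (D = 3 - 1*12 = 3 - 12 = -9)
q = 49 (q = (-7)² = 49)
a = 3967 (a = -2 + (36 + (36 - 9))² = -2 + (36 + 27)² = -2 + 63² = -2 + 3969 = 3967)
a - 5*q = 3967 - 5*49 = 3967 - 245 = 3722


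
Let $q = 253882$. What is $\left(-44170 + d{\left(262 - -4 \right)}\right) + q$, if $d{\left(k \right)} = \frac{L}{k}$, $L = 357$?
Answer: $\frac{7969107}{38} \approx 2.0971 \cdot 10^{5}$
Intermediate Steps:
$d{\left(k \right)} = \frac{357}{k}$
$\left(-44170 + d{\left(262 - -4 \right)}\right) + q = \left(-44170 + \frac{357}{262 - -4}\right) + 253882 = \left(-44170 + \frac{357}{262 + 4}\right) + 253882 = \left(-44170 + \frac{357}{266}\right) + 253882 = \left(-44170 + 357 \cdot \frac{1}{266}\right) + 253882 = \left(-44170 + \frac{51}{38}\right) + 253882 = - \frac{1678409}{38} + 253882 = \frac{7969107}{38}$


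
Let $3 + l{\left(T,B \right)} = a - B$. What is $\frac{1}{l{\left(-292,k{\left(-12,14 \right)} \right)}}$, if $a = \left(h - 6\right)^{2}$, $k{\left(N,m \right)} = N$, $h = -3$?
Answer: $\frac{1}{90} \approx 0.011111$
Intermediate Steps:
$a = 81$ ($a = \left(-3 - 6\right)^{2} = \left(-9\right)^{2} = 81$)
$l{\left(T,B \right)} = 78 - B$ ($l{\left(T,B \right)} = -3 - \left(-81 + B\right) = 78 - B$)
$\frac{1}{l{\left(-292,k{\left(-12,14 \right)} \right)}} = \frac{1}{78 - -12} = \frac{1}{78 + 12} = \frac{1}{90}$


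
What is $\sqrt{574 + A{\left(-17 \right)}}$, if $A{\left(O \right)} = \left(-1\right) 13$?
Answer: $\sqrt{561} \approx 23.685$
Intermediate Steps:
$A{\left(O \right)} = -13$
$\sqrt{574 + A{\left(-17 \right)}} = \sqrt{574 - 13} = \sqrt{561}$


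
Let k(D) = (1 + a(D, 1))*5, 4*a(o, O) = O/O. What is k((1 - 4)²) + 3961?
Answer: 15869/4 ≈ 3967.3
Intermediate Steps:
a(o, O) = ¼ (a(o, O) = (O/O)/4 = (¼)*1 = ¼)
k(D) = 25/4 (k(D) = (1 + ¼)*5 = (5/4)*5 = 25/4)
k((1 - 4)²) + 3961 = 25/4 + 3961 = 15869/4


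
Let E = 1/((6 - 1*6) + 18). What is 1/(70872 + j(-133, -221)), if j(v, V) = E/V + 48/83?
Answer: 330174/23400282589 ≈ 1.4110e-5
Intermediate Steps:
E = 1/18 (E = 1/((6 - 6) + 18) = 1/(0 + 18) = 1/18 ≈ 0.055556)
j(v, V) = 48/83 + 1/(18*V) (j(v, V) = 1/(18*V) + 48/83 = 48/83 + 1/(18*V))
1/(70872 + j(-133, -221)) = 1/(70872 + (1/1494)*(83 + 864*(-221))/(-221)) = 1/(70872 + (1/1494)*(-1/221)*(83 - 190944)) = 1/(70872 + (1/1494)*(-1/221)*(-190861)) = 1/(70872 + 190861/330174) = 1/(23400282589/330174) = 330174/23400282589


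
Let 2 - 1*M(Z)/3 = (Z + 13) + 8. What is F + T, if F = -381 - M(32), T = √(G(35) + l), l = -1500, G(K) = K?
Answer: -228 + I*√1465 ≈ -228.0 + 38.275*I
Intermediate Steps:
M(Z) = -57 - 3*Z (M(Z) = 6 - 3*((Z + 13) + 8) = 6 - 3*((13 + Z) + 8) = 6 - 3*(21 + Z) = 6 + (-63 - 3*Z) = -57 - 3*Z)
T = I*√1465 (T = √(35 - 1500) = √(-1465) = I*√1465 ≈ 38.275*I)
F = -228 (F = -381 - (-57 - 3*32) = -381 - (-57 - 96) = -381 - 1*(-153) = -381 + 153 = -228)
F + T = -228 + I*√1465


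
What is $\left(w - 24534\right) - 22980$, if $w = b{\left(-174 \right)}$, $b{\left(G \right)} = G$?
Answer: $-47688$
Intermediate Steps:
$w = -174$
$\left(w - 24534\right) - 22980 = \left(-174 - 24534\right) - 22980 = -24708 - 22980 = -47688$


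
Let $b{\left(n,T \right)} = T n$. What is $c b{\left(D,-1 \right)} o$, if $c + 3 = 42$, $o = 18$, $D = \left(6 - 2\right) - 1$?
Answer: $-2106$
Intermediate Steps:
$D = 3$ ($D = \left(6 + \left(-5 + 3\right)\right) - 1 = \left(6 - 2\right) - 1 = 4 - 1 = 3$)
$c = 39$ ($c = -3 + 42 = 39$)
$c b{\left(D,-1 \right)} o = 39 \left(\left(-1\right) 3\right) 18 = 39 \left(-3\right) 18 = \left(-117\right) 18 = -2106$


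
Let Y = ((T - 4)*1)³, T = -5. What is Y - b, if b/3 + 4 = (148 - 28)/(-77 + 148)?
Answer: -51267/71 ≈ -722.07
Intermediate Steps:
b = -492/71 (b = -12 + 3*((148 - 28)/(-77 + 148)) = -12 + 3*(120/71) = -12 + 360/71 = -492/71 ≈ -6.9296)
Y = -729 (Y = ((-5 - 4)*1)³ = (-9*1)³ = (-9)³ = -729)
Y - b = -729 - 1*(-492/71) = -729 + 492/71 = -51267/71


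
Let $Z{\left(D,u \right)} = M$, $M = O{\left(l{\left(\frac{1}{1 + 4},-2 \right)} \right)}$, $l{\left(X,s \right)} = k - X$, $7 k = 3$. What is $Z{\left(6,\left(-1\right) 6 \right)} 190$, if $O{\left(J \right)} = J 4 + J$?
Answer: $\frac{1520}{7} \approx 217.14$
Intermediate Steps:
$k = \frac{3}{7}$ ($k = \frac{1}{7} \cdot 3 = \frac{3}{7} \approx 0.42857$)
$l{\left(X,s \right)} = \frac{3}{7} - X$
$O{\left(J \right)} = 5 J$ ($O{\left(J \right)} = 4 J + J = 5 J$)
$M = \frac{8}{7}$ ($M = 5 \left(\frac{3}{7} - \frac{1}{1 + 4}\right) = 5 \left(\frac{3}{7} - \frac{1}{5}\right) = 5 \cdot \frac{8}{35} = \frac{8}{7} \approx 1.1429$)
$Z{\left(D,u \right)} = \frac{8}{7}$
$Z{\left(6,\left(-1\right) 6 \right)} 190 = \frac{8}{7} \cdot 190 = \frac{1520}{7}$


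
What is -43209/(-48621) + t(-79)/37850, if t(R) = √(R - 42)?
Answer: 14403/16207 + 11*I/37850 ≈ 0.88869 + 0.00029062*I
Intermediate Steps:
t(R) = √(-42 + R)
-43209/(-48621) + t(-79)/37850 = -43209/(-48621) + √(-42 - 79)/37850 = -43209*(-1/48621) + √(-121)*(1/37850) = 14403/16207 + (11*I)*(1/37850) = 14403/16207 + 11*I/37850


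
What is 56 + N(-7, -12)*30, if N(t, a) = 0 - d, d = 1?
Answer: 26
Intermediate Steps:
N(t, a) = -1 (N(t, a) = 0 - 1*1 = 0 - 1 = -1)
56 + N(-7, -12)*30 = 56 - 1*30 = 56 - 30 = 26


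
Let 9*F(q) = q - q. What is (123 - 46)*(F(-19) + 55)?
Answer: 4235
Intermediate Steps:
F(q) = 0 (F(q) = (q - q)/9 = (1/9)*0 = 0)
(123 - 46)*(F(-19) + 55) = (123 - 46)*(0 + 55) = 77*55 = 4235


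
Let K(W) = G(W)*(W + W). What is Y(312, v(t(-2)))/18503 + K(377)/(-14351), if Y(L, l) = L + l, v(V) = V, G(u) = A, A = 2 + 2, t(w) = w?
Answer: -51356238/265536553 ≈ -0.19341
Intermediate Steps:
A = 4
G(u) = 4
K(W) = 8*W (K(W) = 4*(W + W) = 4*(2*W) = 8*W)
Y(312, v(t(-2)))/18503 + K(377)/(-14351) = (312 - 2)/18503 + (8*377)/(-14351) = 310*(1/18503) + 3016*(-1/14351) = 310/18503 - 3016/14351 = -51356238/265536553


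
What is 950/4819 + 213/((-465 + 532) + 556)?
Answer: 1618297/3002237 ≈ 0.53903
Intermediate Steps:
950/4819 + 213/((-465 + 532) + 556) = 950*(1/4819) + 213/(67 + 556) = 950/4819 + 213/623 = 1618297/3002237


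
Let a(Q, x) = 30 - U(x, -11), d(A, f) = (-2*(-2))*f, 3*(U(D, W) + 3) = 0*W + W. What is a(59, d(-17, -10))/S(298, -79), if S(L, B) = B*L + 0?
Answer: -55/35313 ≈ -0.0015575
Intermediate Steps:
U(D, W) = -3 + W/3 (U(D, W) = -3 + (0*W + W)/3 = -3 + (0 + W)/3 = -3 + W/3)
S(L, B) = B*L
d(A, f) = 4*f
a(Q, x) = 110/3 (a(Q, x) = 30 - (-3 + (⅓)*(-11)) = 30 - (-3 - 11/3) = 30 - 1*(-20/3) = 30 + 20/3 = 110/3)
a(59, d(-17, -10))/S(298, -79) = 110/(3*((-79*298))) = (110/3)/(-23542) = (110/3)*(-1/23542) = -55/35313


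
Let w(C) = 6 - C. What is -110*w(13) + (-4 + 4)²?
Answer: 770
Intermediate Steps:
-110*w(13) + (-4 + 4)² = -110*(6 - 1*13) + (-4 + 4)² = -110*(6 - 13) + 0² = -110*(-7) + 0 = 770 + 0 = 770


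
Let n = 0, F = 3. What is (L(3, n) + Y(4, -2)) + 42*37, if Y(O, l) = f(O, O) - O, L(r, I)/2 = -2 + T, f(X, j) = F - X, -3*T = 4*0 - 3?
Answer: 1547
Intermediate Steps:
T = 1 (T = -(4*0 - 3)/3 = -(0 - 3)/3 = -⅓*(-3) = 1)
f(X, j) = 3 - X
L(r, I) = -2 (L(r, I) = 2*(-2 + 1) = 2*(-1) = -2)
Y(O, l) = 3 - 2*O (Y(O, l) = (3 - O) - O = 3 - 2*O)
(L(3, n) + Y(4, -2)) + 42*37 = (-2 + (3 - 2*4)) + 42*37 = (-2 + (3 - 8)) + 1554 = (-2 - 5) + 1554 = -7 + 1554 = 1547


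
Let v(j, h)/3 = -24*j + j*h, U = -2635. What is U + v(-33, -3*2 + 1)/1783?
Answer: -4695334/1783 ≈ -2633.4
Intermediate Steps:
v(j, h) = -72*j + 3*h*j (v(j, h) = 3*(-24*j + j*h) = 3*(-24*j + h*j) = -72*j + 3*h*j)
U + v(-33, -3*2 + 1)/1783 = -2635 + (3*(-33)*(-24 + (-3*2 + 1)))/1783 = -2635 + (3*(-33)*(-24 + (-6 + 1)))*(1/1783) = -2635 + (3*(-33)*(-24 - 5))*(1/1783) = -2635 + (3*(-33)*(-29))*(1/1783) = -2635 + 2871*(1/1783) = -2635 + 2871/1783 = -4695334/1783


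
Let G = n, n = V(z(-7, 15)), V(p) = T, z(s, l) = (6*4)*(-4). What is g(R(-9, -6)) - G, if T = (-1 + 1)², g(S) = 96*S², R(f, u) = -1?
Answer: 96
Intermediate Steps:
z(s, l) = -96 (z(s, l) = 24*(-4) = -96)
T = 0 (T = 0² = 0)
V(p) = 0
n = 0
G = 0
g(R(-9, -6)) - G = 96*(-1)² - 1*0 = 96*1 + 0 = 96 + 0 = 96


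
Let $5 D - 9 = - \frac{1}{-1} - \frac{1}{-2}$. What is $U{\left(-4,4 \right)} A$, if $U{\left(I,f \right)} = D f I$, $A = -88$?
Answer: $\frac{14784}{5} \approx 2956.8$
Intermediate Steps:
$D = \frac{21}{10}$ ($D = \frac{9}{5} + \frac{- \frac{1}{-1} - \frac{1}{-2}}{5} = \frac{9}{5} + \frac{\left(-1\right) \left(-1\right) - - \frac{1}{2}}{5} = \frac{9}{5} + \frac{1 + \frac{1}{2}}{5} = \frac{9}{5} + \frac{1}{5} \cdot \frac{3}{2} = \frac{9}{5} + \frac{3}{10} = \frac{21}{10} \approx 2.1$)
$U{\left(I,f \right)} = \frac{21 I f}{10}$ ($U{\left(I,f \right)} = \frac{21 f I}{10} = \frac{21 I f}{10}$)
$U{\left(-4,4 \right)} A = \frac{21}{10} \left(-4\right) 4 \left(-88\right) = \left(- \frac{168}{5}\right) \left(-88\right) = \frac{14784}{5}$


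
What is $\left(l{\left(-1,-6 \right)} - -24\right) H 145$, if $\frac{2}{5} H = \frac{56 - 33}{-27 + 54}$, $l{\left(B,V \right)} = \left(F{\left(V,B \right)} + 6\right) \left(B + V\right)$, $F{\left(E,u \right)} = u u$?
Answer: $- \frac{416875}{54} \approx -7719.9$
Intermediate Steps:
$F{\left(E,u \right)} = u^{2}$
$l{\left(B,V \right)} = \left(6 + B^{2}\right) \left(B + V\right)$ ($l{\left(B,V \right)} = \left(B^{2} + 6\right) \left(B + V\right) = \left(6 + B^{2}\right) \left(B + V\right)$)
$H = \frac{115}{54}$ ($H = \frac{5 \frac{56 - 33}{-27 + 54}}{2} = \frac{5 \cdot \frac{23}{27}}{2} = \frac{5 \cdot 23 \cdot \frac{1}{27}}{2} = \frac{5}{2} \cdot \frac{23}{27} = \frac{115}{54} \approx 2.1296$)
$\left(l{\left(-1,-6 \right)} - -24\right) H 145 = \left(\left(\left(-1\right)^{3} + 6 \left(-1\right) + 6 \left(-6\right) - 6 \left(-1\right)^{2}\right) - -24\right) \frac{115}{54} \cdot 145 = \left(\left(-1 - 6 - 36 - 6\right) + 24\right) \frac{115}{54} \cdot 145 = \left(-49 + 24\right) \frac{115}{54} \cdot 145 = \left(-25\right) \frac{115}{54} \cdot 145 = \left(- \frac{2875}{54}\right) 145 = - \frac{416875}{54}$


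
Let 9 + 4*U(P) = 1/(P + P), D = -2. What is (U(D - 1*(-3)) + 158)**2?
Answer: 1555009/64 ≈ 24297.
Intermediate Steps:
U(P) = -9/4 + 1/(8*P) (U(P) = -9/4 + 1/(4*(P + P)) = -9/4 + 1/(4*((2*P))) = -9/4 + (1/(2*P))/4 = -9/4 + 1/(8*P))
(U(D - 1*(-3)) + 158)**2 = ((1 - 18*(-2 - 1*(-3)))/(8*(-2 - 1*(-3))) + 158)**2 = ((1 - 18*(-2 + 3))/(8*(-2 + 3)) + 158)**2 = ((1/8)*(1 - 18*1)/1 + 158)**2 = ((1/8)*1*(1 - 18) + 158)**2 = ((1/8)*1*(-17) + 158)**2 = (-17/8 + 158)**2 = (1247/8)**2 = 1555009/64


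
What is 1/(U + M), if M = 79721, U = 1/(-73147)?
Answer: 73147/5831351986 ≈ 1.2544e-5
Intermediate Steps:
U = -1/73147 ≈ -1.3671e-5
1/(U + M) = 1/(-1/73147 + 79721) = 1/(5831351986/73147) = 73147/5831351986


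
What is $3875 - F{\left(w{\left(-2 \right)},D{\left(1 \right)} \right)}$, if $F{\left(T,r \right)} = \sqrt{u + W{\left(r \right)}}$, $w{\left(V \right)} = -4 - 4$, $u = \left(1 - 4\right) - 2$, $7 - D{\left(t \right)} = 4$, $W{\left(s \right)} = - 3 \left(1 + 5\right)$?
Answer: $3875 - i \sqrt{23} \approx 3875.0 - 4.7958 i$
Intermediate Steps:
$W{\left(s \right)} = -18$ ($W{\left(s \right)} = \left(-3\right) 6 = -18$)
$D{\left(t \right)} = 3$ ($D{\left(t \right)} = 7 - 4 = 3$)
$u = -5$ ($u = -3 - 2 = -5$)
$w{\left(V \right)} = -8$
$F{\left(T,r \right)} = i \sqrt{23}$ ($F{\left(T,r \right)} = \sqrt{-5 - 18} = \sqrt{-23} = i \sqrt{23}$)
$3875 - F{\left(w{\left(-2 \right)},D{\left(1 \right)} \right)} = 3875 - i \sqrt{23}$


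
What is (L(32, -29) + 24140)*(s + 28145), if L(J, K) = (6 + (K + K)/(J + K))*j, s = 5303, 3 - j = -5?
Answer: 2411600800/3 ≈ 8.0387e+8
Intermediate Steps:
j = 8 (j = 3 - 1*(-5) = 3 + 5 = 8)
L(J, K) = 48 + 16*K/(J + K) (L(J, K) = (6 + (K + K)/(J + K))*8 = (6 + (2*K)/(J + K))*8 = (6 + 2*K/(J + K))*8 = 48 + 16*K/(J + K))
(L(32, -29) + 24140)*(s + 28145) = (16*(3*32 + 4*(-29))/(32 - 29) + 24140)*(5303 + 28145) = (16*(96 - 116)/3 + 24140)*33448 = (16*(⅓)*(-20) + 24140)*33448 = (-320/3 + 24140)*33448 = (72100/3)*33448 = 2411600800/3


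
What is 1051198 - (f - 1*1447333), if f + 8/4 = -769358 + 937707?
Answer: 2330184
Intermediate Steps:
f = 168347 (f = -2 + (-769358 + 937707) = -2 + 168349 = 168347)
1051198 - (f - 1*1447333) = 1051198 - (168347 - 1*1447333) = 1051198 - (168347 - 1447333) = 1051198 - 1*(-1278986) = 1051198 + 1278986 = 2330184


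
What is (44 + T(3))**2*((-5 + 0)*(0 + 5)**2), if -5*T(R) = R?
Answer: -235445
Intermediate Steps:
T(R) = -R/5
(44 + T(3))**2*((-5 + 0)*(0 + 5)**2) = (44 - 1/5*3)**2*((-5 + 0)*(0 + 5)**2) = (44 - 3/5)**2*(-5*5**2) = (217/5)**2*(-5*25) = (47089/25)*(-125) = -235445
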